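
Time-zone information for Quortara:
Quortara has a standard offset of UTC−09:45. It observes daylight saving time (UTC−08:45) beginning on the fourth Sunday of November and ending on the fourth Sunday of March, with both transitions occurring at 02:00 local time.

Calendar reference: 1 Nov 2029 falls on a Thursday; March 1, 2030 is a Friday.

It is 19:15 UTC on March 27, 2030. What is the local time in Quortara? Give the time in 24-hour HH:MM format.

1 November 2029 is a Thursday, so the first Sunday is November 4 and the fourth is November 25.
1 March 2030 is a Friday, so the first Sunday is March 3 and the fourth is March 24.
At the standard offset (UTC−09:45), 19:15 UTC − 9h45m = 09:30 Quortara standard time.
Daylight saving runs 25 November 2029 – 24 March 2030; the standard-time date in Quortara, March 27, 2030, is outside that window, so Quortara is on standard time at UTC−09:45.
19:15 UTC − 9h45m = 09:30 local.

09:30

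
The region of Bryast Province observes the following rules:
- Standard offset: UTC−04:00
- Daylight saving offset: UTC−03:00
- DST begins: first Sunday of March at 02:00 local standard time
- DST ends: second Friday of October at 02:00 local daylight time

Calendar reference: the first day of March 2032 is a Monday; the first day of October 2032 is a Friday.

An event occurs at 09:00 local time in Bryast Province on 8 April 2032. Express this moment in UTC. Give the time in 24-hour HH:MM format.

12:00

1 March 2032 is a Monday, so the first Sunday is March 7.
1 October 2032 is a Friday, so the first Friday is October 1 and the second is October 8.
Daylight saving runs 7 March – 8 October; 8 April 2032 is inside that window, so Bryast Province is at UTC−03:00.
09:00 local + 3h = 12:00 UTC.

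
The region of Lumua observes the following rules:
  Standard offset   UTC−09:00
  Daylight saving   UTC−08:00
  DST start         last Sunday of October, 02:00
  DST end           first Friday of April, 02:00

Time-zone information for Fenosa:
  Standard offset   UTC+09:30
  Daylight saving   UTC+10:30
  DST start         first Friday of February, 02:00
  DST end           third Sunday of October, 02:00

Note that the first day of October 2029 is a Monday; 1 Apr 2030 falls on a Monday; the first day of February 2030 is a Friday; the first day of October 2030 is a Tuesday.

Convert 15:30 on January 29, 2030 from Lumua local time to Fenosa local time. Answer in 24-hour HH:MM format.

1 October 2029 is a Monday, so Sundays fall on 7, 14, 21, 28; the last is October 28.
1 April 2030 is a Monday, so the first Friday is April 5.
January 29, 2030 falls between 28 October 2029 and 5 April 2030, so daylight saving is in effect and Lumua is at UTC−08:00.
15:30 Lumua + 8h = 23:30 UTC.
1 February 2030 is a Friday, so the first Friday is February 1.
1 October 2030 is a Tuesday, so the first Sunday is October 6 and the third is October 20.
At the standard offset (UTC+09:30), 23:30 UTC + 9h30m = 09:00 Fenosa standard time (rolling into the next day, 30 January 2030).
The standard-time date in Fenosa, January 30, 2030, does not fall between 1 February and 20 October, so daylight saving is not in effect and Fenosa is at UTC+09:30.
23:30 UTC + 9h30m = 09:00 Fenosa (rolling into the next day, 30 January 2030).

09:00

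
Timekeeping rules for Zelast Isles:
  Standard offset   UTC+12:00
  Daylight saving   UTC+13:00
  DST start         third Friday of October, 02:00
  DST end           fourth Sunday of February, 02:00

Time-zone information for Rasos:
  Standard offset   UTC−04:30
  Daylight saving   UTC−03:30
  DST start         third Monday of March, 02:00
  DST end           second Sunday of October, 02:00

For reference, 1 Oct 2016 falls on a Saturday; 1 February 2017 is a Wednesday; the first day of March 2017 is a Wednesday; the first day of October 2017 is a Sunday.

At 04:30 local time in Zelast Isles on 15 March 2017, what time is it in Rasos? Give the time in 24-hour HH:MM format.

1 October 2016 is a Saturday, so the first Friday is October 7 and the third is October 21.
1 February 2017 is a Wednesday, so the first Sunday is February 5 and the fourth is February 26.
15 March 2017 does not fall between 21 October 2016 and 26 February 2017, so daylight saving is not in effect and Zelast Isles is at UTC+12:00.
04:30 Zelast Isles − 12h = 16:30 UTC (rolling into the previous day, 14 March 2017).
1 March 2017 is a Wednesday, so the first Monday is March 6 and the third is March 20.
1 October 2017 is a Sunday, so the first Sunday is October 1 and the second is October 8.
At the standard offset (UTC−04:30), 16:30 UTC − 4h30m = 12:00 Rasos standard time.
The standard-time date in Rasos, 14 March 2017, does not fall between 20 March and 8 October, so daylight saving is not in effect and Rasos is at UTC−04:30.
16:30 UTC − 4h30m = 12:00 Rasos.

12:00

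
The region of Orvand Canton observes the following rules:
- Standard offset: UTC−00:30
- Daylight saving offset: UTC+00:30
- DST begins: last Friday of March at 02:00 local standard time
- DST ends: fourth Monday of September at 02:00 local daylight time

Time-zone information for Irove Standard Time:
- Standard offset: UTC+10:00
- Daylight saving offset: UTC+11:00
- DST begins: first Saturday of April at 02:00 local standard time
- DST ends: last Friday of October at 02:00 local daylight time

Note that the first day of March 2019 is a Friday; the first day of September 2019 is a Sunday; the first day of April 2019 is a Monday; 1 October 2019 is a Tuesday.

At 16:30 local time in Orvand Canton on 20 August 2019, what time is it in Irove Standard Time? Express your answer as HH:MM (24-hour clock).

03:00

1 March 2019 is a Friday, so Fridays fall on 1, 8, 15, 22, 29; the last is March 29.
1 September 2019 is a Sunday, so the first Monday is September 2 and the fourth is September 23.
20 August 2019 lies within the daylight-saving period (29 March – 23 September), so Orvand Canton is on daylight time, UTC+00:30.
16:30 Orvand Canton − 0h30m = 16:00 UTC.
1 April 2019 is a Monday, so the first Saturday is April 6.
1 October 2019 is a Tuesday, so Fridays fall on 4, 11, 18, 25; the last is October 25.
At the standard offset (UTC+10:00), 16:00 UTC + 10h = 02:00 Irove Standard Time standard time (rolling into the next day, 21 August 2019).
Daylight saving runs 6 April – 25 October; the standard-time date in Irove Standard Time, 21 August 2019, is inside that window, so Irove Standard Time is at UTC+11:00.
16:00 UTC + 11h = 03:00 Irove Standard Time (rolling into the next day, 21 August 2019).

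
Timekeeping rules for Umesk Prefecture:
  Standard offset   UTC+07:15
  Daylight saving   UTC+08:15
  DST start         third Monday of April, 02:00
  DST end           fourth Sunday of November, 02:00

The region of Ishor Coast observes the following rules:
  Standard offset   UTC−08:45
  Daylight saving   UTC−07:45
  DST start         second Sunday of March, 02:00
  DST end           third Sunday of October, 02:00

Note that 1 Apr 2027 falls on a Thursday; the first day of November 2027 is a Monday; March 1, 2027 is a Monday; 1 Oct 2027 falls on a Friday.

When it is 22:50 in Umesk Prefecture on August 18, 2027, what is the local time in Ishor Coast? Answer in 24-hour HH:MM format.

06:50

1 April 2027 is a Thursday, so the first Monday is April 5 and the third is April 19.
1 November 2027 is a Monday, so the first Sunday is November 7 and the fourth is November 28.
August 18, 2027 falls between 19 April and 28 November, so daylight saving is in effect and Umesk Prefecture is at UTC+08:15.
22:50 Umesk Prefecture − 8h15m = 14:35 UTC.
1 March 2027 is a Monday, so the first Sunday is March 7 and the second is March 14.
1 October 2027 is a Friday, so the first Sunday is October 3 and the third is October 17.
At the standard offset (UTC−08:45), 14:35 UTC − 8h45m = 05:50 Ishor Coast standard time.
The standard-time date in Ishor Coast, August 18, 2027, falls between 14 March and 17 October, so daylight saving is in effect and Ishor Coast is at UTC−07:45.
14:35 UTC − 7h45m = 06:50 Ishor Coast.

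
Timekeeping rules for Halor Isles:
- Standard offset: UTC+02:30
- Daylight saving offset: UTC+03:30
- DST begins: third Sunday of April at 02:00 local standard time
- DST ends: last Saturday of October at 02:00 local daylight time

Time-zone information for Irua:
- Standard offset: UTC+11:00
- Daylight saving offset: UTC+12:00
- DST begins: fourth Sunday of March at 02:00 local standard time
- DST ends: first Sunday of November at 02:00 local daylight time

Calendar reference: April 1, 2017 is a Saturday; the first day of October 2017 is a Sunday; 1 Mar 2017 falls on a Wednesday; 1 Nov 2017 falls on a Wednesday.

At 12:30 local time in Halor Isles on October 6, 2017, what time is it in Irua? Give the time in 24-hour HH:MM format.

1 April 2017 is a Saturday, so the first Sunday is April 2 and the third is April 16.
1 October 2017 is a Sunday, so Saturdays fall on 7, 14, 21, 28; the last is October 28.
October 6, 2017 lies within the daylight-saving period (16 April – 28 October), so Halor Isles is on daylight time, UTC+03:30.
12:30 Halor Isles − 3h30m = 09:00 UTC.
1 March 2017 is a Wednesday, so the first Sunday is March 5 and the fourth is March 26.
1 November 2017 is a Wednesday, so the first Sunday is November 5.
At the standard offset (UTC+11:00), 09:00 UTC + 11h = 20:00 Irua standard time.
Daylight saving runs 26 March – 5 November; the standard-time date in Irua, October 6, 2017, is inside that window, so Irua is at UTC+12:00.
09:00 UTC + 12h = 21:00 Irua.

21:00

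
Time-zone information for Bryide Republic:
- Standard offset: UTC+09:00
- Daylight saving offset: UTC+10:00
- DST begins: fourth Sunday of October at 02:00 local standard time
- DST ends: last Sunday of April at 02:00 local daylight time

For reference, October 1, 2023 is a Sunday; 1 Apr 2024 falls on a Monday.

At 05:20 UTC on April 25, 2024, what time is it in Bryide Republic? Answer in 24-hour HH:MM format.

15:20

1 October 2023 is a Sunday, so the first Sunday is October 1 and the fourth is October 22.
1 April 2024 is a Monday, so Sundays fall on 7, 14, 21, 28; the last is April 28.
At the standard offset (UTC+09:00), 05:20 UTC + 9h = 14:20 Bryide Republic standard time.
The standard-time date in Bryide Republic, April 25, 2024, lies within the daylight-saving period (22 October 2023 – 28 April 2024), so Bryide Republic is on daylight time, UTC+10:00.
05:20 UTC + 10h = 15:20 local.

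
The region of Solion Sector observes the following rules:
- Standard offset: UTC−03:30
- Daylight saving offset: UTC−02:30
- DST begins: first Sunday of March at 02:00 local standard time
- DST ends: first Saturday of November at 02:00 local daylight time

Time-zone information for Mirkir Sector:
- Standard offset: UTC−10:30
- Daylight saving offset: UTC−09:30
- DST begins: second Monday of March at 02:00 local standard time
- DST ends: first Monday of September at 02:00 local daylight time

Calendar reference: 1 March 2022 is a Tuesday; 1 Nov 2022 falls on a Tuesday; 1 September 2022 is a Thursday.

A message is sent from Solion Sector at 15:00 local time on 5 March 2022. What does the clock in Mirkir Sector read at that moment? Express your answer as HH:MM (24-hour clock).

08:00

1 March 2022 is a Tuesday, so the first Sunday is March 6.
1 November 2022 is a Tuesday, so the first Saturday is November 5.
5 March 2022 does not fall between 6 March and 5 November, so daylight saving is not in effect and Solion Sector is at UTC−03:30.
15:00 Solion Sector + 3h30m = 18:30 UTC.
1 March 2022 is a Tuesday, so the first Monday is March 7 and the second is March 14.
1 September 2022 is a Thursday, so the first Monday is September 5.
At the standard offset (UTC−10:30), 18:30 UTC − 10h30m = 08:00 Mirkir Sector standard time.
The standard-time date in Mirkir Sector, 5 March 2022, does not fall between 14 March and 5 September, so daylight saving is not in effect and Mirkir Sector is at UTC−10:30.
18:30 UTC − 10h30m = 08:00 Mirkir Sector.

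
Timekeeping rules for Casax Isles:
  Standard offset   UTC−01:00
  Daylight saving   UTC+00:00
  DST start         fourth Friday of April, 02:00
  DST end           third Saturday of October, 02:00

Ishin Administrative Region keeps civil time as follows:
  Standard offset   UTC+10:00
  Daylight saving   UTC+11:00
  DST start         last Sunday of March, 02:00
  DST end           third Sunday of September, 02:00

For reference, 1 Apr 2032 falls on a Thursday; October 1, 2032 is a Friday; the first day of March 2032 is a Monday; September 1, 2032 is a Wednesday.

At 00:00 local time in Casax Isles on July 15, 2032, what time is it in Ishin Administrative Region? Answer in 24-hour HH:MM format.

1 April 2032 is a Thursday, so the first Friday is April 2 and the fourth is April 23.
1 October 2032 is a Friday, so the first Saturday is October 2 and the third is October 16.
July 15, 2032 falls between 23 April and 16 October, so daylight saving is in effect and Casax Isles is at UTC+00:00.
00:00 Casax Isles − 0h = 00:00 UTC.
1 March 2032 is a Monday, so Sundays fall on 7, 14, 21, 28; the last is March 28.
1 September 2032 is a Wednesday, so the first Sunday is September 5 and the third is September 19.
At the standard offset (UTC+10:00), 00:00 UTC + 10h = 10:00 Ishin Administrative Region standard time.
The standard-time date in Ishin Administrative Region, July 15, 2032, falls between 28 March and 19 September, so daylight saving is in effect and Ishin Administrative Region is at UTC+11:00.
00:00 UTC + 11h = 11:00 Ishin Administrative Region.

11:00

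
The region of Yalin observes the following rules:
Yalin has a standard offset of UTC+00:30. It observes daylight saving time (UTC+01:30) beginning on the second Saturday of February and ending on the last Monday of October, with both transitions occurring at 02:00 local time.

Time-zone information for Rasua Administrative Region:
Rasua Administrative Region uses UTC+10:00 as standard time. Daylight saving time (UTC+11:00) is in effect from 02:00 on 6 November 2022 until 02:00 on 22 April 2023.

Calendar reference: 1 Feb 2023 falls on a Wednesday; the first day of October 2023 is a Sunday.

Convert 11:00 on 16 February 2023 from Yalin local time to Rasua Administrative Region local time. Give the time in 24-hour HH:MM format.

20:30

1 February 2023 is a Wednesday, so the first Saturday is February 4 and the second is February 11.
1 October 2023 is a Sunday, so Mondays fall on 2, 9, 16, 23, 30; the last is October 30.
Daylight saving runs 11 February – 30 October; 16 February 2023 is inside that window, so Yalin is at UTC+01:30.
11:00 Yalin − 1h30m = 09:30 UTC.
At the standard offset (UTC+10:00), 09:30 UTC + 10h = 19:30 Rasua Administrative Region standard time.
The standard-time date in Rasua Administrative Region, 16 February 2023, lies within the daylight-saving period (6 November 2022 – 22 April 2023), so Rasua Administrative Region is on daylight time, UTC+11:00.
09:30 UTC + 11h = 20:30 Rasua Administrative Region.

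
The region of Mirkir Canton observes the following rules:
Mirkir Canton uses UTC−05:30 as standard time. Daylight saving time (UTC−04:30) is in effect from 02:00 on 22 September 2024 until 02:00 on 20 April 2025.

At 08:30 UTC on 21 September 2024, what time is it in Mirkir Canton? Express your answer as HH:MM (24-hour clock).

At the standard offset (UTC−05:30), 08:30 UTC − 5h30m = 03:00 Mirkir Canton standard time.
Daylight saving runs 22 September 2024 – 20 April 2025; the standard-time date in Mirkir Canton, 21 September 2024, is outside that window, so Mirkir Canton is on standard time at UTC−05:30.
08:30 UTC − 5h30m = 03:00 local.

03:00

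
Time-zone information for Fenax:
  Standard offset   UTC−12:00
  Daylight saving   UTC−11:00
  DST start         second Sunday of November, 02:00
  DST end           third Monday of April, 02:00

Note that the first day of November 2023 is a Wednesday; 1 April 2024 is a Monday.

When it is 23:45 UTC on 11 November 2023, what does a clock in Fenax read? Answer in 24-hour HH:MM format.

1 November 2023 is a Wednesday, so the first Sunday is November 5 and the second is November 12.
1 April 2024 is a Monday, so the first Monday is April 1 and the third is April 15.
At the standard offset (UTC−12:00), 23:45 UTC − 12h = 11:45 Fenax standard time.
The standard-time date in Fenax, 11 November 2023, is outside the daylight-saving period (12 November 2023 – 15 April 2024), so Fenax is on standard time, UTC−12:00.
23:45 UTC − 12h = 11:45 local.

11:45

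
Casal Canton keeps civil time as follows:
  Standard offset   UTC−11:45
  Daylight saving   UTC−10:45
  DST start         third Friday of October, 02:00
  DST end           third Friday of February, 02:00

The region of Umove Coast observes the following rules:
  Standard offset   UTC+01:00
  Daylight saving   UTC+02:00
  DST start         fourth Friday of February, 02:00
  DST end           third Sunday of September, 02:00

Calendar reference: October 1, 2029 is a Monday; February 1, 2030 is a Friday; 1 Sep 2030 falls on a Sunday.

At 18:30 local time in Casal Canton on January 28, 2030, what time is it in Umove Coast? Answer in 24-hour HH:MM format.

06:15

1 October 2029 is a Monday, so the first Friday is October 5 and the third is October 19.
1 February 2030 is a Friday, so the first Friday is February 1 and the third is February 15.
Daylight saving runs 19 October 2029 – 15 February 2030; January 28, 2030 is inside that window, so Casal Canton is at UTC−10:45.
18:30 Casal Canton + 10h45m = 05:15 UTC (rolling into the next day, 29 January 2030).
1 February 2030 is a Friday, so the first Friday is February 1 and the fourth is February 22.
1 September 2030 is a Sunday, so the first Sunday is September 1 and the third is September 15.
At the standard offset (UTC+01:00), 05:15 UTC + 1h = 06:15 Umove Coast standard time.
The standard-time date in Umove Coast, January 29, 2030, does not fall between 22 February and 15 September, so daylight saving is not in effect and Umove Coast is at UTC+01:00.
05:15 UTC + 1h = 06:15 Umove Coast.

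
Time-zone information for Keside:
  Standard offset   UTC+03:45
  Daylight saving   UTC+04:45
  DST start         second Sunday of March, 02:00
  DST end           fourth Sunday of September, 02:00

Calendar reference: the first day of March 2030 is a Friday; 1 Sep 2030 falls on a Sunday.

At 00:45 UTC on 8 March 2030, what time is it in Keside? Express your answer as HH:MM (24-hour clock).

1 March 2030 is a Friday, so the first Sunday is March 3 and the second is March 10.
1 September 2030 is a Sunday, so the first Sunday is September 1 and the fourth is September 22.
At the standard offset (UTC+03:45), 00:45 UTC + 3h45m = 04:30 Keside standard time.
The standard-time date in Keside, 8 March 2030, does not fall between 10 March and 22 September, so daylight saving is not in effect and Keside is at UTC+03:45.
00:45 UTC + 3h45m = 04:30 local.

04:30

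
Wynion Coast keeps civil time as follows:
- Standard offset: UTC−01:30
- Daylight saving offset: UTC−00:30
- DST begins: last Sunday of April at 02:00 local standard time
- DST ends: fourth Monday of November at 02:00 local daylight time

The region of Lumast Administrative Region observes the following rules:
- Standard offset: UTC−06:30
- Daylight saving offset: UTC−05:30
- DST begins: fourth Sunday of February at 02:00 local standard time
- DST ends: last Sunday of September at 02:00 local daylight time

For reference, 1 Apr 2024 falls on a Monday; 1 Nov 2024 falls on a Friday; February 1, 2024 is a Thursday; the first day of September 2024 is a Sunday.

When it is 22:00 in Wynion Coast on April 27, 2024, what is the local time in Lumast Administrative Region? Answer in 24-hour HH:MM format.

1 April 2024 is a Monday, so Sundays fall on 7, 14, 21, 28; the last is April 28.
1 November 2024 is a Friday, so the first Monday is November 4 and the fourth is November 25.
Daylight saving runs 28 April – 25 November; April 27, 2024 is outside that window, so Wynion Coast is on standard time at UTC−01:30.
22:00 Wynion Coast + 1h30m = 23:30 UTC.
1 February 2024 is a Thursday, so the first Sunday is February 4 and the fourth is February 25.
1 September 2024 is a Sunday, so Sundays fall on 1, 8, 15, 22, 29; the last is September 29.
At the standard offset (UTC−06:30), 23:30 UTC − 6h30m = 17:00 Lumast Administrative Region standard time.
The standard-time date in Lumast Administrative Region, April 27, 2024, lies within the daylight-saving period (25 February – 29 September), so Lumast Administrative Region is on daylight time, UTC−05:30.
23:30 UTC − 5h30m = 18:00 Lumast Administrative Region.

18:00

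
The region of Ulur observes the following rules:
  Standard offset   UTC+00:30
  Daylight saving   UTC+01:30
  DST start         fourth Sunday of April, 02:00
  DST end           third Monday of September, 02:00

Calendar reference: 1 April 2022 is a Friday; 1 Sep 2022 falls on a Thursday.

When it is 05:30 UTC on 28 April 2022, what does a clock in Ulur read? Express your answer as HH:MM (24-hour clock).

1 April 2022 is a Friday, so the first Sunday is April 3 and the fourth is April 24.
1 September 2022 is a Thursday, so the first Monday is September 5 and the third is September 19.
At the standard offset (UTC+00:30), 05:30 UTC + 0h30m = 06:00 Ulur standard time.
The standard-time date in Ulur, 28 April 2022, falls between 24 April and 19 September, so daylight saving is in effect and Ulur is at UTC+01:30.
05:30 UTC + 1h30m = 07:00 local.

07:00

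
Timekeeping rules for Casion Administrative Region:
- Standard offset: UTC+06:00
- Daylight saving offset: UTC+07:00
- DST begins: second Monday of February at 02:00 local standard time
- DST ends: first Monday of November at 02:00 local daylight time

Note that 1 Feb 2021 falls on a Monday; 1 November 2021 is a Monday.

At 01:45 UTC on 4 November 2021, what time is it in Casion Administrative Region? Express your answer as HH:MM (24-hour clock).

1 February 2021 is a Monday, so the first Monday is February 1 and the second is February 8.
1 November 2021 is a Monday, so the first Monday is November 1.
At the standard offset (UTC+06:00), 01:45 UTC + 6h = 07:45 Casion Administrative Region standard time.
The standard-time date in Casion Administrative Region, 4 November 2021, is outside the daylight-saving period (8 February – 1 November), so Casion Administrative Region is on standard time, UTC+06:00.
01:45 UTC + 6h = 07:45 local.

07:45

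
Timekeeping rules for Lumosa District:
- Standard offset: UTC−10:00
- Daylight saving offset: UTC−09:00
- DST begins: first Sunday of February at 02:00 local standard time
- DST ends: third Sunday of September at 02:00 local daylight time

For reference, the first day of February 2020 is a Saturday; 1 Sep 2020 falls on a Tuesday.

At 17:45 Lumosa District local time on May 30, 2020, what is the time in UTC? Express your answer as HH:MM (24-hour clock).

1 February 2020 is a Saturday, so the first Sunday is February 2.
1 September 2020 is a Tuesday, so the first Sunday is September 6 and the third is September 20.
Daylight saving runs 2 February – 20 September; May 30, 2020 is inside that window, so Lumosa District is at UTC−09:00.
17:45 local + 9h = 02:45 UTC (rolling into the next day, 31 May 2020).

02:45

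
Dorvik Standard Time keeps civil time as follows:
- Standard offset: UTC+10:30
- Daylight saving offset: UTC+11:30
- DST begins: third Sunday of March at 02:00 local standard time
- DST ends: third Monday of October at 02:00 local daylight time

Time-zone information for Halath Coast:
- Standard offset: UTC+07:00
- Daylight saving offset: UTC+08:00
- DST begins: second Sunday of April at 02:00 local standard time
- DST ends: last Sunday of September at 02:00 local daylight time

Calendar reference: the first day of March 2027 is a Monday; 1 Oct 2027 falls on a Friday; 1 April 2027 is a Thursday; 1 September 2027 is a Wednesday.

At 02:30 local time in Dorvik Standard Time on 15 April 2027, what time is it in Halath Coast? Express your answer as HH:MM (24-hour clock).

23:00

1 March 2027 is a Monday, so the first Sunday is March 7 and the third is March 21.
1 October 2027 is a Friday, so the first Monday is October 4 and the third is October 18.
15 April 2027 falls between 21 March and 18 October, so daylight saving is in effect and Dorvik Standard Time is at UTC+11:30.
02:30 Dorvik Standard Time − 11h30m = 15:00 UTC (rolling into the previous day, 14 April 2027).
1 April 2027 is a Thursday, so the first Sunday is April 4 and the second is April 11.
1 September 2027 is a Wednesday, so Sundays fall on 5, 12, 19, 26; the last is September 26.
At the standard offset (UTC+07:00), 15:00 UTC + 7h = 22:00 Halath Coast standard time.
The standard-time date in Halath Coast, 14 April 2027, lies within the daylight-saving period (11 April – 26 September), so Halath Coast is on daylight time, UTC+08:00.
15:00 UTC + 8h = 23:00 Halath Coast.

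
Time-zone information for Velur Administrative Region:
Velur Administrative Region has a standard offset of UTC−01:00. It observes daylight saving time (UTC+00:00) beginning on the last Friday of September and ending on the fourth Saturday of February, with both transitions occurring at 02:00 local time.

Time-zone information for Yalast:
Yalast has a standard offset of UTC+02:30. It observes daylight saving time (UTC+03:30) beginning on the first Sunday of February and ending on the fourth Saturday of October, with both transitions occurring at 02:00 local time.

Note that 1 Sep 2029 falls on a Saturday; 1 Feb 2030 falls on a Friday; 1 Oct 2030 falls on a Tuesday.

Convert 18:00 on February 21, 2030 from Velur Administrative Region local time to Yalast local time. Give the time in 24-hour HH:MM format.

1 September 2029 is a Saturday, so Fridays fall on 7, 14, 21, 28; the last is September 28.
1 February 2030 is a Friday, so the first Saturday is February 2 and the fourth is February 23.
February 21, 2030 falls between 28 September 2029 and 23 February 2030, so daylight saving is in effect and Velur Administrative Region is at UTC+00:00.
18:00 Velur Administrative Region − 0h = 18:00 UTC.
1 February 2030 is a Friday, so the first Sunday is February 3.
1 October 2030 is a Tuesday, so the first Saturday is October 5 and the fourth is October 26.
At the standard offset (UTC+02:30), 18:00 UTC + 2h30m = 20:30 Yalast standard time.
Daylight saving runs 3 February – 26 October; the standard-time date in Yalast, February 21, 2030, is inside that window, so Yalast is at UTC+03:30.
18:00 UTC + 3h30m = 21:30 Yalast.

21:30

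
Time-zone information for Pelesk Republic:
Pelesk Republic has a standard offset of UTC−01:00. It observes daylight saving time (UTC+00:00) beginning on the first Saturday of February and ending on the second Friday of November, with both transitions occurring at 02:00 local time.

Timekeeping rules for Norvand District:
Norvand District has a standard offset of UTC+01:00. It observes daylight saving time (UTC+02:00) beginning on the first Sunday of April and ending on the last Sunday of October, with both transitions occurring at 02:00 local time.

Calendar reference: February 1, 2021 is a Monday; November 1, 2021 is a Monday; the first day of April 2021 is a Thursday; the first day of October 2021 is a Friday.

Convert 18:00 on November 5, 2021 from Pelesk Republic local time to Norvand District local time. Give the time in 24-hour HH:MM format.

1 February 2021 is a Monday, so the first Saturday is February 6.
1 November 2021 is a Monday, so the first Friday is November 5 and the second is November 12.
November 5, 2021 falls between 6 February and 12 November, so daylight saving is in effect and Pelesk Republic is at UTC+00:00.
18:00 Pelesk Republic − 0h = 18:00 UTC.
1 April 2021 is a Thursday, so the first Sunday is April 4.
1 October 2021 is a Friday, so Sundays fall on 3, 10, 17, 24, 31; the last is October 31.
At the standard offset (UTC+01:00), 18:00 UTC + 1h = 19:00 Norvand District standard time.
Daylight saving runs 4 April – 31 October; the standard-time date in Norvand District, November 5, 2021, is outside that window, so Norvand District is on standard time at UTC+01:00.
18:00 UTC + 1h = 19:00 Norvand District.

19:00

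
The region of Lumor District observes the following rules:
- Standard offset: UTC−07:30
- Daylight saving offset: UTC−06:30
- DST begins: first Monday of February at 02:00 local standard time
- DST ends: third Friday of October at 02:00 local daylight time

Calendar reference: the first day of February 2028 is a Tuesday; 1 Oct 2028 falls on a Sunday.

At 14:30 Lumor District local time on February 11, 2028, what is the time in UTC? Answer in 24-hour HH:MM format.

21:00

1 February 2028 is a Tuesday, so the first Monday is February 7.
1 October 2028 is a Sunday, so the first Friday is October 6 and the third is October 20.
Daylight saving runs 7 February – 20 October; February 11, 2028 is inside that window, so Lumor District is at UTC−06:30.
14:30 local + 6h30m = 21:00 UTC.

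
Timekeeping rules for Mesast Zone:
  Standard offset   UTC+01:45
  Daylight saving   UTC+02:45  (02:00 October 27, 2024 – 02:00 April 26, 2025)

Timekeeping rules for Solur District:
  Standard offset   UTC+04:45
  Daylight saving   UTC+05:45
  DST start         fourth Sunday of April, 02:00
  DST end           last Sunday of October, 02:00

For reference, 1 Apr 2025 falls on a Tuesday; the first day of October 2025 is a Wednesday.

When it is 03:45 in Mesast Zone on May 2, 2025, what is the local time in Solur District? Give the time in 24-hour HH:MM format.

07:45

May 2, 2025 does not fall between 27 October 2024 and 26 April 2025, so daylight saving is not in effect and Mesast Zone is at UTC+01:45.
03:45 Mesast Zone − 1h45m = 02:00 UTC.
1 April 2025 is a Tuesday, so the first Sunday is April 6 and the fourth is April 27.
1 October 2025 is a Wednesday, so Sundays fall on 5, 12, 19, 26; the last is October 26.
At the standard offset (UTC+04:45), 02:00 UTC + 4h45m = 06:45 Solur District standard time.
The standard-time date in Solur District, May 2, 2025, falls between 27 April and 26 October, so daylight saving is in effect and Solur District is at UTC+05:45.
02:00 UTC + 5h45m = 07:45 Solur District.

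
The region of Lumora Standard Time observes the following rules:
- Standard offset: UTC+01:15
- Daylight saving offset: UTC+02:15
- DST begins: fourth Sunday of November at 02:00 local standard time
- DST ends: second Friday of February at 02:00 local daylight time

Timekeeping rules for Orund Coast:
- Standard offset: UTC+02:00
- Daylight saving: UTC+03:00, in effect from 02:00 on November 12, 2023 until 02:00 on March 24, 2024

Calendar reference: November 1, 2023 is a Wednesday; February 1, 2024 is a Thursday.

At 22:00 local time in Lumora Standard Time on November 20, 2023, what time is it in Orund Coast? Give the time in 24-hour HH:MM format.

23:45

1 November 2023 is a Wednesday, so the first Sunday is November 5 and the fourth is November 26.
1 February 2024 is a Thursday, so the first Friday is February 2 and the second is February 9.
November 20, 2023 is outside the daylight-saving period (26 November 2023 – 9 February 2024), so Lumora Standard Time is on standard time, UTC+01:15.
22:00 Lumora Standard Time − 1h15m = 20:45 UTC.
At the standard offset (UTC+02:00), 20:45 UTC + 2h = 22:45 Orund Coast standard time.
The standard-time date in Orund Coast, November 20, 2023, lies within the daylight-saving period (12 November 2023 – 24 March 2024), so Orund Coast is on daylight time, UTC+03:00.
20:45 UTC + 3h = 23:45 Orund Coast.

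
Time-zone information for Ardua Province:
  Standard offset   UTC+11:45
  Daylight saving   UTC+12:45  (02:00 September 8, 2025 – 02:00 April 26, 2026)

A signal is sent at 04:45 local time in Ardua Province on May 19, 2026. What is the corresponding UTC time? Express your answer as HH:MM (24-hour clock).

Daylight saving runs 8 September 2025 – 26 April 2026; May 19, 2026 is outside that window, so Ardua Province is on standard time at UTC+11:45.
04:45 local − 11h45m = 17:00 UTC (rolling into the previous day, 18 May 2026).

17:00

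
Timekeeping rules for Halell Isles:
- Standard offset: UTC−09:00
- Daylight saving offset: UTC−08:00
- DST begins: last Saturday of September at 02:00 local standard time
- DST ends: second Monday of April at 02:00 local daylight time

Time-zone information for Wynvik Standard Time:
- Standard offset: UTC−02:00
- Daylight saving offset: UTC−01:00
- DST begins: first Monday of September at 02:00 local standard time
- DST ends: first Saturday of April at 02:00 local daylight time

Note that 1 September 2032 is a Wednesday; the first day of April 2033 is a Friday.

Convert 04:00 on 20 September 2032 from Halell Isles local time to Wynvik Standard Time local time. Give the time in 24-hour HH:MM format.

1 September 2032 is a Wednesday, so Saturdays fall on 4, 11, 18, 25; the last is September 25.
1 April 2033 is a Friday, so the first Monday is April 4 and the second is April 11.
20 September 2032 does not fall between 25 September 2032 and 11 April 2033, so daylight saving is not in effect and Halell Isles is at UTC−09:00.
04:00 Halell Isles + 9h = 13:00 UTC.
1 September 2032 is a Wednesday, so the first Monday is September 6.
1 April 2033 is a Friday, so the first Saturday is April 2.
At the standard offset (UTC−02:00), 13:00 UTC − 2h = 11:00 Wynvik Standard Time standard time.
The standard-time date in Wynvik Standard Time, 20 September 2032, falls between 6 September 2032 and 2 April 2033, so daylight saving is in effect and Wynvik Standard Time is at UTC−01:00.
13:00 UTC − 1h = 12:00 Wynvik Standard Time.

12:00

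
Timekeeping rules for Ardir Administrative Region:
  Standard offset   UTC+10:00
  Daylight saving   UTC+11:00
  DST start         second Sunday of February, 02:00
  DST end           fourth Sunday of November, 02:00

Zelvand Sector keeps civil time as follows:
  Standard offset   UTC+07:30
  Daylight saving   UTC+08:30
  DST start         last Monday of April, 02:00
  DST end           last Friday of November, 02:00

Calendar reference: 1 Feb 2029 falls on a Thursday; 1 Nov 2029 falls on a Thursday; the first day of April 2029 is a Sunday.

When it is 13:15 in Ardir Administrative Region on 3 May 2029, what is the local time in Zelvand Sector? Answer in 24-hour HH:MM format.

10:45

1 February 2029 is a Thursday, so the first Sunday is February 4 and the second is February 11.
1 November 2029 is a Thursday, so the first Sunday is November 4 and the fourth is November 25.
Daylight saving runs 11 February – 25 November; 3 May 2029 is inside that window, so Ardir Administrative Region is at UTC+11:00.
13:15 Ardir Administrative Region − 11h = 02:15 UTC.
1 April 2029 is a Sunday, so Mondays fall on 2, 9, 16, 23, 30; the last is April 30.
1 November 2029 is a Thursday, so Fridays fall on 2, 9, 16, 23, 30; the last is November 30.
At the standard offset (UTC+07:30), 02:15 UTC + 7h30m = 09:45 Zelvand Sector standard time.
The standard-time date in Zelvand Sector, 3 May 2029, falls between 30 April and 30 November, so daylight saving is in effect and Zelvand Sector is at UTC+08:30.
02:15 UTC + 8h30m = 10:45 Zelvand Sector.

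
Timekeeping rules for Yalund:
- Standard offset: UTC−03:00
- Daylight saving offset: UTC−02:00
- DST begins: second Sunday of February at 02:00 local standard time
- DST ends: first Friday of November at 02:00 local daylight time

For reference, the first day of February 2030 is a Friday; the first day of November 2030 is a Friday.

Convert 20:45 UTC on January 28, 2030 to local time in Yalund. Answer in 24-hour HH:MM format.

17:45

1 February 2030 is a Friday, so the first Sunday is February 3 and the second is February 10.
1 November 2030 is a Friday, so the first Friday is November 1.
At the standard offset (UTC−03:00), 20:45 UTC − 3h = 17:45 Yalund standard time.
Daylight saving runs 10 February – 1 November; the standard-time date in Yalund, January 28, 2030, is outside that window, so Yalund is on standard time at UTC−03:00.
20:45 UTC − 3h = 17:45 local.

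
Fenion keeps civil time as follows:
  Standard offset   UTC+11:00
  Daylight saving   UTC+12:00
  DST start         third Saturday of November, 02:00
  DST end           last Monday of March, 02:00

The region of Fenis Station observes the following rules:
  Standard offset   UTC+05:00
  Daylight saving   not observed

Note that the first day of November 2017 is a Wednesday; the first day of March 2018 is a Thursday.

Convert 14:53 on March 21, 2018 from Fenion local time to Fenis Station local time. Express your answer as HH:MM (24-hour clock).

1 November 2017 is a Wednesday, so the first Saturday is November 4 and the third is November 18.
1 March 2018 is a Thursday, so Mondays fall on 5, 12, 19, 26; the last is March 26.
March 21, 2018 falls between 18 November 2017 and 26 March 2018, so daylight saving is in effect and Fenion is at UTC+12:00.
14:53 Fenion − 12h = 02:53 UTC.
Fenis Station has no daylight saving, so its offset is UTC+05:00 year-round.
02:53 UTC + 5h = 07:53 Fenis Station.

07:53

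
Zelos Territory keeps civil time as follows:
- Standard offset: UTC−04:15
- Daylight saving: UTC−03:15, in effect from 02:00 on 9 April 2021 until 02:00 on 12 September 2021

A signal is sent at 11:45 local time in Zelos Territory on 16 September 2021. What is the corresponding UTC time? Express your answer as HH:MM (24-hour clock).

16 September 2021 does not fall between 9 April and 12 September, so daylight saving is not in effect and Zelos Territory is at UTC−04:15.
11:45 local + 4h15m = 16:00 UTC.

16:00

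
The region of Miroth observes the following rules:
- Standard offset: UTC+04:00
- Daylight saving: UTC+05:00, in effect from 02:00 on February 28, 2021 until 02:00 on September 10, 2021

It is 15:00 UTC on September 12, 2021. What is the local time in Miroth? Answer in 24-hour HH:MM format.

At the standard offset (UTC+04:00), 15:00 UTC + 4h = 19:00 Miroth standard time.
The standard-time date in Miroth, September 12, 2021, is outside the daylight-saving period (28 February – 10 September), so Miroth is on standard time, UTC+04:00.
15:00 UTC + 4h = 19:00 local.

19:00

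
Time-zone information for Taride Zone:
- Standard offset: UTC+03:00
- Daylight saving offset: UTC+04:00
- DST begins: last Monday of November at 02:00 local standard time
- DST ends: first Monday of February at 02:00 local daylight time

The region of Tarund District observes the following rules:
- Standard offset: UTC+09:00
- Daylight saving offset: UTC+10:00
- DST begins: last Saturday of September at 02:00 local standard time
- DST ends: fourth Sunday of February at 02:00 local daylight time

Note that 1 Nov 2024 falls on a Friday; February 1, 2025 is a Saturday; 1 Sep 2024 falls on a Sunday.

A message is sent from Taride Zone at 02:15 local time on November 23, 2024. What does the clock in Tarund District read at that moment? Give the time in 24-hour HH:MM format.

09:15

1 November 2024 is a Friday, so Mondays fall on 4, 11, 18, 25; the last is November 25.
1 February 2025 is a Saturday, so the first Monday is February 3.
November 23, 2024 is outside the daylight-saving period (25 November 2024 – 3 February 2025), so Taride Zone is on standard time, UTC+03:00.
02:15 Taride Zone − 3h = 23:15 UTC (rolling into the previous day, 22 November 2024).
1 September 2024 is a Sunday, so Saturdays fall on 7, 14, 21, 28; the last is September 28.
1 February 2025 is a Saturday, so the first Sunday is February 2 and the fourth is February 23.
At the standard offset (UTC+09:00), 23:15 UTC + 9h = 08:15 Tarund District standard time (rolling into the next day, 23 November 2024).
The standard-time date in Tarund District, November 23, 2024, lies within the daylight-saving period (28 September 2024 – 23 February 2025), so Tarund District is on daylight time, UTC+10:00.
23:15 UTC + 10h = 09:15 Tarund District (rolling into the next day, 23 November 2024).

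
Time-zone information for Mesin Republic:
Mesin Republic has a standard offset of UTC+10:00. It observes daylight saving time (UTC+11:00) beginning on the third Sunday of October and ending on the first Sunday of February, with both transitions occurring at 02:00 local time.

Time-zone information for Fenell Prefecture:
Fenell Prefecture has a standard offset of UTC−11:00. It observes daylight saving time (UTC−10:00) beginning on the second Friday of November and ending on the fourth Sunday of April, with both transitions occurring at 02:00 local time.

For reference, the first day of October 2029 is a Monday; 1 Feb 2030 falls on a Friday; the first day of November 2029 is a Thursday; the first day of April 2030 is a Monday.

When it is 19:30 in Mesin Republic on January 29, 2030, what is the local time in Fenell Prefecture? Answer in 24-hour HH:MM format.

1 October 2029 is a Monday, so the first Sunday is October 7 and the third is October 21.
1 February 2030 is a Friday, so the first Sunday is February 3.
January 29, 2030 falls between 21 October 2029 and 3 February 2030, so daylight saving is in effect and Mesin Republic is at UTC+11:00.
19:30 Mesin Republic − 11h = 08:30 UTC.
1 November 2029 is a Thursday, so the first Friday is November 2 and the second is November 9.
1 April 2030 is a Monday, so the first Sunday is April 7 and the fourth is April 28.
At the standard offset (UTC−11:00), 08:30 UTC − 11h = 21:30 Fenell Prefecture standard time (rolling into the previous day, 28 January 2030).
Daylight saving runs 9 November 2029 – 28 April 2030; the standard-time date in Fenell Prefecture, January 28, 2030, is inside that window, so Fenell Prefecture is at UTC−10:00.
08:30 UTC − 10h = 22:30 Fenell Prefecture (rolling into the previous day, 28 January 2030).

22:30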